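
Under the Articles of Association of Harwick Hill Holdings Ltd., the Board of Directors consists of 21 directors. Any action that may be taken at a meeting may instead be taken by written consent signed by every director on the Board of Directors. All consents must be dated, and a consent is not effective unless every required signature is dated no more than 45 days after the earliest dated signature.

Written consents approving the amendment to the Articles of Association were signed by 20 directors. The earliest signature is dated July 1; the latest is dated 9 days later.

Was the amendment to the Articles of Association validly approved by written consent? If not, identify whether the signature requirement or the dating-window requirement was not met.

Not effective — insufficient signatures.

Signatures required: all of 21 — unanimous means all 21, so 21 needed; 20 signed. Insufficient.
Dating window: the latest signature is 9 days after the earliest; the limit is 45 days. Within the window.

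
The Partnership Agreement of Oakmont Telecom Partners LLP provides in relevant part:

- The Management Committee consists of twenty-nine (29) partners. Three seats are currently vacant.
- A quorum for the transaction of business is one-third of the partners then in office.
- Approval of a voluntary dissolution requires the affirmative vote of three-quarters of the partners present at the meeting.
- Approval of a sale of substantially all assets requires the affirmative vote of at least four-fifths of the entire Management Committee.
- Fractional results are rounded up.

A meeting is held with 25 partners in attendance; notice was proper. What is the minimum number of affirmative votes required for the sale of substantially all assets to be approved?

The sale of substantially all assets requires four-fifths of the entire Management Committee (29).
4/5 of 29 = 23.20, rounded up to 24.

24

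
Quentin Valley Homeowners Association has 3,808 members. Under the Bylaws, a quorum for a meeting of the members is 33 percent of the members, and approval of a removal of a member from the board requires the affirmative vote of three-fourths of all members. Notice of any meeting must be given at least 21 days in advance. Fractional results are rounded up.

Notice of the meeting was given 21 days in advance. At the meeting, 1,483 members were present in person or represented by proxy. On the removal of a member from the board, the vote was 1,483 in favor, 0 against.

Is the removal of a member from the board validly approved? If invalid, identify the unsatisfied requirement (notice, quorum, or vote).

Notice: 21 days given; 21 required. Satisfied.
Quorum: 33% of 3,808 = 1,256.64, rounded up to 1,257; 1,483 present. Satisfied.
Vote: requires three-fourths of all members (3,808); 3/4 of 3808 = 2856, so 2,856 needed; 1,483 in favor. Not satisfied.

Invalid — vote requirement not satisfied.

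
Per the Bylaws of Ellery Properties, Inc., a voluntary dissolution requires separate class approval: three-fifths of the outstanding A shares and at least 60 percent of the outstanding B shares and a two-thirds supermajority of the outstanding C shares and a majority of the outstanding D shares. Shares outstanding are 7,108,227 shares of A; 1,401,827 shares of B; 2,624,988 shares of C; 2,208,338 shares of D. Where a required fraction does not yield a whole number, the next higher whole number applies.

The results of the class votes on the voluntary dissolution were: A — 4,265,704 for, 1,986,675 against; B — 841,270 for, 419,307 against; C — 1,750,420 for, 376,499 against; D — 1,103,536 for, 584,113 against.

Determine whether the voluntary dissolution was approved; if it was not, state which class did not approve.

A: 3/5 of 7108227 = 4264936.20, rounded up to 4264937; 4,264,937 required, 4,265,704 in favor — approved.
B: 3/5 of 1401827 = 841096.20, rounded up to 841097; 841,097 required, 841,270 in favor — approved.
C: 2/3 of 2624988 = 1749992; 1,749,992 required, 1,750,420 in favor — approved.
D: a majority of 2208338 is 1104170; 1,104,170 required, 1,103,536 in favor — not approved.

Not approved — the D shares did not give the required vote.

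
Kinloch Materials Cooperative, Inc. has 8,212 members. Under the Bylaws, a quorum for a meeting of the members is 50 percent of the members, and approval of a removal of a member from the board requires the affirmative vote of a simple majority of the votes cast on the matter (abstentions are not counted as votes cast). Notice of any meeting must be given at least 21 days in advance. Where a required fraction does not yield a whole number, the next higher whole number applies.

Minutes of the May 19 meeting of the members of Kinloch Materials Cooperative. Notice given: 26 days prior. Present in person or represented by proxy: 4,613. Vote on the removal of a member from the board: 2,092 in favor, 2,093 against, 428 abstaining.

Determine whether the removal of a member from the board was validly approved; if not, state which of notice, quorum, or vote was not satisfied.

Notice: 26 days given; 21 required. Satisfied.
Quorum: 50% of 8,212 = 4,106; 4,613 present. Satisfied.
Vote: requires a majority of the votes cast (4,613 − 428 abstaining = 4,185); a majority of 4185 is 2093, so 2,093 needed; 2,092 in favor. Not satisfied.

Invalid — vote requirement not satisfied.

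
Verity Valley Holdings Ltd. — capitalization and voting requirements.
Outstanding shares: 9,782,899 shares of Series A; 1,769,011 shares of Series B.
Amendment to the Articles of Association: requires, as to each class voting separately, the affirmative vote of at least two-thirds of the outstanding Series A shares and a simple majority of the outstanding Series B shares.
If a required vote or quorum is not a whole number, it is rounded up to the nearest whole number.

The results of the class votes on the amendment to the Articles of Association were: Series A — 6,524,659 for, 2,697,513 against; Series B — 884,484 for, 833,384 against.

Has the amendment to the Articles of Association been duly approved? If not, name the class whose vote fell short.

Series A: 2/3 of 9782899 = 6521932.67, rounded up to 6521933; 6,521,933 required, 6,524,659 in favor — approved.
Series B: a majority of 1769011 is 884506; 884,506 required, 884,484 in favor — not approved.

Not approved — the Series B shares did not give the required vote.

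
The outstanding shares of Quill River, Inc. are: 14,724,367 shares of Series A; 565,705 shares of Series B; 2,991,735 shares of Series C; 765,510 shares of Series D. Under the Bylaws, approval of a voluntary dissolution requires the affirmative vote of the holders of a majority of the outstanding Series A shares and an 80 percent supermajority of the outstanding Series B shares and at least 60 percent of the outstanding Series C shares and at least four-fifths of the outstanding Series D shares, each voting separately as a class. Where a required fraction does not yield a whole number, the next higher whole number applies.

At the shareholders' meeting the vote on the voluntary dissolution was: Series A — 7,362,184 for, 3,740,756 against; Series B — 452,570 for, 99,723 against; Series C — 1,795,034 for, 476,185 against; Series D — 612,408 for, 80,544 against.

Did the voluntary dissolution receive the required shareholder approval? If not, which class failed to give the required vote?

Series A: a majority of 14724367 is 7362184; 7,362,184 required, 7,362,184 in favor — approved.
Series B: 4/5 of 565705 = 452564; 452,564 required, 452,570 in favor — approved.
Series C: 3/5 of 2991735 = 1795041; 1,795,041 required, 1,795,034 in favor — not approved.
Series D: 4/5 of 765510 = 612408; 612,408 required, 612,408 in favor — approved.

Not approved — the Series C shares did not give the required vote.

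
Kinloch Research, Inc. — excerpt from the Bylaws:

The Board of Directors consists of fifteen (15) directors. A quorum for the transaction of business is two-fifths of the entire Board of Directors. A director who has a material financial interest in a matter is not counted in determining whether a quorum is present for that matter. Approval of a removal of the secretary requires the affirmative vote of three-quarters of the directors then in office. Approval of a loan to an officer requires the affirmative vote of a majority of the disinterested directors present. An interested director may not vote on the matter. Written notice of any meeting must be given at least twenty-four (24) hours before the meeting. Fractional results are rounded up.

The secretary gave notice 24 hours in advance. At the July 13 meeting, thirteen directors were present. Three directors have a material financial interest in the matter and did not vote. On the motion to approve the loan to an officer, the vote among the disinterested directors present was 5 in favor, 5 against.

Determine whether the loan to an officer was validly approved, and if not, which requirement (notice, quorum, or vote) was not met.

Invalid — vote requirement not satisfied.

Notice: 24 hours given; 24 required (24 ≥ 24). Satisfied.
Quorum: 13 present, but the 3 interested directors do not count, leaving 10. Quorum is 6. Satisfied.
Vote: the loan to an officer requires a majority of the disinterested directors present (13 − 3 = 10). A majority of 10 is 6, so 6 affirmative votes are needed; 5 voted in favor. Not satisfied.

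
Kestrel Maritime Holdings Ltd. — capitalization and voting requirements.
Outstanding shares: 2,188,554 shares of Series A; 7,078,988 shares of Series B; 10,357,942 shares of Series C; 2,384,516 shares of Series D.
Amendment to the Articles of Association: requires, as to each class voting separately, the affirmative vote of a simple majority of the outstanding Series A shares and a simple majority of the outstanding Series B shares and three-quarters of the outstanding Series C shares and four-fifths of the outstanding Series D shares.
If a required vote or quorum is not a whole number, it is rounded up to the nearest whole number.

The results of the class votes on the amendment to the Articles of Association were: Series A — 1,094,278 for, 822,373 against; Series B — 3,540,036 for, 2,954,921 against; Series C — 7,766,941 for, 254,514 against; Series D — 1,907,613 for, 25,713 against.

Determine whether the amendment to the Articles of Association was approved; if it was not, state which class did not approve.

Series A: a majority of 2188554 is 1094278; 1,094,278 required, 1,094,278 in favor — approved.
Series B: a majority of 7078988 is 3539495; 3,539,495 required, 3,540,036 in favor — approved.
Series C: 3/4 of 10357942 = 7768456.50, rounded up to 7768457; 7,768,457 required, 7,766,941 in favor — not approved.
Series D: 4/5 of 2384516 = 1907612.80, rounded up to 1907613; 1,907,613 required, 1,907,613 in favor — approved.

Not approved — the Series C shares did not give the required vote.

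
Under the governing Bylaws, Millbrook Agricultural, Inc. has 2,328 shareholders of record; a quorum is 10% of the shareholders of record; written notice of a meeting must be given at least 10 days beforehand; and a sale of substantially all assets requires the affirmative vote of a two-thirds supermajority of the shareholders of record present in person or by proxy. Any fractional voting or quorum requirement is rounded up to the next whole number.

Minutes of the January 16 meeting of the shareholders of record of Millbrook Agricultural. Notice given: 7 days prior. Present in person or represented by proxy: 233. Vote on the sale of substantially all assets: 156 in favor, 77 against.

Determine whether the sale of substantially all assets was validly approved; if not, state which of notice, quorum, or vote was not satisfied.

Invalid — notice requirement not satisfied.

Notice: 7 days given; 10 required. Not satisfied.
Quorum: 10% of 2,328 = 232.80, rounded up to 233; 233 present. Satisfied.
Vote: requires two-thirds of those present (233); 2/3 of 233 = 155.33, rounded up to 156, so 156 needed; 156 in favor. Satisfied.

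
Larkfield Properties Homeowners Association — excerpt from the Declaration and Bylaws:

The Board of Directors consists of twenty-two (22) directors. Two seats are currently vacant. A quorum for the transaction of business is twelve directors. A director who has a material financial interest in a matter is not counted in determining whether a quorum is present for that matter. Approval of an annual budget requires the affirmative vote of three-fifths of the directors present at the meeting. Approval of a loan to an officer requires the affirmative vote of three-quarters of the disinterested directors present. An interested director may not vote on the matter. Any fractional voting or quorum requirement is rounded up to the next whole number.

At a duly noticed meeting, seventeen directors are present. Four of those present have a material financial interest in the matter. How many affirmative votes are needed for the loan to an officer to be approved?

The loan to an officer requires three-fourths of the disinterested directors present (17 − 4 = 13).
3/4 of 13 = 9.75, rounded up to 10.

10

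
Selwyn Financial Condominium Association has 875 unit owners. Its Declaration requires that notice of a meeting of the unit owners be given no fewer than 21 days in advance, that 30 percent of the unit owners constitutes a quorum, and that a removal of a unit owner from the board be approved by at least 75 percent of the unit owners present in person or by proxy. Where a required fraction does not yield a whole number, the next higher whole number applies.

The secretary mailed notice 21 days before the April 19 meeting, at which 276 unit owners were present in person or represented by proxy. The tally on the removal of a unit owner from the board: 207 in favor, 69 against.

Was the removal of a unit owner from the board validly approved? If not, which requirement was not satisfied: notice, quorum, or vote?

Notice: 21 days given; 21 required. Satisfied.
Quorum: 30% of 875 = 262.50, rounded up to 263; 276 present. Satisfied.
Vote: requires three-fourths of those present (276); 3/4 of 276 = 207, so 207 needed; 207 in favor. Satisfied.

Valid — all requirements satisfied.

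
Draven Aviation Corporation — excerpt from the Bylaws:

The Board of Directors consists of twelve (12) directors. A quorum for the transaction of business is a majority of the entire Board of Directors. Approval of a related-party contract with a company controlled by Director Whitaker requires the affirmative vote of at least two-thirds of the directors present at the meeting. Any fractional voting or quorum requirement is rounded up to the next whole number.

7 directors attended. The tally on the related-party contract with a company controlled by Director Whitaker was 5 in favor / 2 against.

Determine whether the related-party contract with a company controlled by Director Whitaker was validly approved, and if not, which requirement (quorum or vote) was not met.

Quorum: 7 present; quorum is 7. Satisfied.
Vote: the related-party contract with a company controlled by Director Whitaker requires two-thirds of the directors present (7). 2/3 of 7 = 4.67, rounded up to 5, so 5 affirmative votes are needed; 5 voted in favor. Satisfied.

Valid — all requirements satisfied.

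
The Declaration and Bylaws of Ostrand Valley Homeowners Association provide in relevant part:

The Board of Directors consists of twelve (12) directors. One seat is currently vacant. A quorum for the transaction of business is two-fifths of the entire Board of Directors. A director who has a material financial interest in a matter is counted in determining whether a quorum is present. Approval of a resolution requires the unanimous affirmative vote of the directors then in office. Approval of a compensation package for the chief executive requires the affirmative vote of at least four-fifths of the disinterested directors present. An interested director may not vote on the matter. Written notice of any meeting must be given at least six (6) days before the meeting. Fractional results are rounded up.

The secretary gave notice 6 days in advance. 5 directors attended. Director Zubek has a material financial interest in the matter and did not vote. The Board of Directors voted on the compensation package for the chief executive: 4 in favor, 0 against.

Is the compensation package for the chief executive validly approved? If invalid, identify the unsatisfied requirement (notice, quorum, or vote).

Valid — all requirements satisfied.

Notice: 6 days given; 6 required (6 ≥ 6). Satisfied.
Quorum: 5 present (interested directors count toward quorum); quorum is 5. Satisfied.
Vote: the compensation package for the chief executive requires four-fifths of the disinterested directors present (5 − 1 = 4). 4/5 of 4 = 3.20, rounded up to 4, so 4 affirmative votes are needed; 4 voted in favor. Satisfied.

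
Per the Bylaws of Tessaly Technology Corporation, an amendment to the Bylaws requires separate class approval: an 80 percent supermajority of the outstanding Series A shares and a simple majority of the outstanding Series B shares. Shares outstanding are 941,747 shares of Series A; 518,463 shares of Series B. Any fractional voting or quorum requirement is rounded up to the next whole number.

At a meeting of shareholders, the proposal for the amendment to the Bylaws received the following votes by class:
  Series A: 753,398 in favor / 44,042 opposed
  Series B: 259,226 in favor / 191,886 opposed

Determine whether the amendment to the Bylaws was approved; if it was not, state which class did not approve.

Not approved — the Series B shares did not give the required vote.

Series A: 4/5 of 941747 = 753397.60, rounded up to 753398; 753,398 required, 753,398 in favor — approved.
Series B: a majority of 518463 is 259232; 259,232 required, 259,226 in favor — not approved.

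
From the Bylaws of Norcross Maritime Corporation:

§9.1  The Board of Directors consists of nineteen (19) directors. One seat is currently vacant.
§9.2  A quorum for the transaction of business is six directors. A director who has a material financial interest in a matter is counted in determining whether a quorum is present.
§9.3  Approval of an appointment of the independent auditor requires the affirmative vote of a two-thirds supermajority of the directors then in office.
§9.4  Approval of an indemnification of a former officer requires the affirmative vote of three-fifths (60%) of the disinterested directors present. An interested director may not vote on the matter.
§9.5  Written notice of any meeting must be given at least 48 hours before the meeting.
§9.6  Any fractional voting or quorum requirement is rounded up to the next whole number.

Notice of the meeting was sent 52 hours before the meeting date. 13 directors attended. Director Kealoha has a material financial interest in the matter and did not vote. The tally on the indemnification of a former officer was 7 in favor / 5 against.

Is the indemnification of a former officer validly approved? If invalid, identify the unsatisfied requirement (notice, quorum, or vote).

Notice: 52 hours given; 48 required (52 ≥ 48). Satisfied.
Quorum: 13 present (interested directors count toward quorum); quorum is 6. Satisfied.
Vote: the indemnification of a former officer requires three-fifths of the disinterested directors present (13 − 1 = 12). 3/5 of 12 = 7.20, rounded up to 8, so 8 affirmative votes are needed; 7 voted in favor. Not satisfied.

Invalid — vote requirement not satisfied.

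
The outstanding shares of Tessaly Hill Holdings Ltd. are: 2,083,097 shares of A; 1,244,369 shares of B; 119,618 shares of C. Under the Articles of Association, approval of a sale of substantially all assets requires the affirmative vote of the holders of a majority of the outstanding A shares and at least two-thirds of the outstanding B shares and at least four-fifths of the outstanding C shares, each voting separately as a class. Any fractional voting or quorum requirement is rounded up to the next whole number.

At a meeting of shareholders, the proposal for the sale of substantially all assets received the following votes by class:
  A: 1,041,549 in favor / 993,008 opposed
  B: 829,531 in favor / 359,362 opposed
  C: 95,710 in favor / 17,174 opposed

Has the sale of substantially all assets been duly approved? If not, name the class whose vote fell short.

Not approved — the B shares did not give the required vote.

A: a majority of 2083097 is 1041549; 1,041,549 required, 1,041,549 in favor — approved.
B: 2/3 of 1244369 = 829579.33, rounded up to 829580; 829,580 required, 829,531 in favor — not approved.
C: 4/5 of 119618 = 95694.40, rounded up to 95695; 95,695 required, 95,710 in favor — approved.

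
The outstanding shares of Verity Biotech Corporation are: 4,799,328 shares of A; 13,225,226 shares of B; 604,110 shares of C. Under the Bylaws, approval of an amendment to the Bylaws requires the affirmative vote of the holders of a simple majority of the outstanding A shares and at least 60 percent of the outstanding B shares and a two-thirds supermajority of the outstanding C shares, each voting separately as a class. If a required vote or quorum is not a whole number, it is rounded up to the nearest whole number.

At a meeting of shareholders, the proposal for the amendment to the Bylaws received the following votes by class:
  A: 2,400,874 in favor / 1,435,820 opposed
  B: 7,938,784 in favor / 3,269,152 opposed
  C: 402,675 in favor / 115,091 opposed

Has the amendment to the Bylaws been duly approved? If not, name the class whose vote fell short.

A: a majority of 4799328 is 2399665; 2,399,665 required, 2,400,874 in favor — approved.
B: 3/5 of 13225226 = 7935135.60, rounded up to 7935136; 7,935,136 required, 7,938,784 in favor — approved.
C: 2/3 of 604110 = 402740; 402,740 required, 402,675 in favor — not approved.

Not approved — the C shares did not give the required vote.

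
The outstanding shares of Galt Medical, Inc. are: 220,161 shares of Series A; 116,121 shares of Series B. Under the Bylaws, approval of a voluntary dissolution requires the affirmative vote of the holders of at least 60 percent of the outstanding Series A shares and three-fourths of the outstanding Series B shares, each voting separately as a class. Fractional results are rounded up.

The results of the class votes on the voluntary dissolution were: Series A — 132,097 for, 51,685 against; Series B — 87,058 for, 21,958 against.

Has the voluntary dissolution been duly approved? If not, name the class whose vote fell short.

Series A: 3/5 of 220161 = 132096.60, rounded up to 132097; 132,097 required, 132,097 in favor — approved.
Series B: 3/4 of 116121 = 87090.75, rounded up to 87091; 87,091 required, 87,058 in favor — not approved.

Not approved — the Series B shares did not give the required vote.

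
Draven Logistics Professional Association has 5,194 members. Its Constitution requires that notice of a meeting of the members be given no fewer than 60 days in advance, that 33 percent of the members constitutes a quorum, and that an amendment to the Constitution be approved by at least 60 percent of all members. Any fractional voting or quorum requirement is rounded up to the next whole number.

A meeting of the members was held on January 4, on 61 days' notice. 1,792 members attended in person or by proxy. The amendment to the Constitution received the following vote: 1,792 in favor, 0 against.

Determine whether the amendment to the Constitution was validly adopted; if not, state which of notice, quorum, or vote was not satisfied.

Notice: 61 days given; 60 required. Satisfied.
Quorum: 33% of 5,194 = 1,714.02, rounded up to 1,715; 1,792 present. Satisfied.
Vote: requires three-fifths of all members (5,194); 3/5 of 5194 = 3116.40, rounded up to 3117, so 3,117 needed; 1,792 in favor. Not satisfied.

Invalid — vote requirement not satisfied.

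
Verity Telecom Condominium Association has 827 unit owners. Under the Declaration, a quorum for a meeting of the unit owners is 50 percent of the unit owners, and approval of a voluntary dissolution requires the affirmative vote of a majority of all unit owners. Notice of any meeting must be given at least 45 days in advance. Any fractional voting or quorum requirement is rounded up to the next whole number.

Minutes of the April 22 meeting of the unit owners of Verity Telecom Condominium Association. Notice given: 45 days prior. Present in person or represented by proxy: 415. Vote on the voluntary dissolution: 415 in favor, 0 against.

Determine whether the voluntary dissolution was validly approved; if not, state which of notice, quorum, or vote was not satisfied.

Notice: 45 days given; 45 required. Satisfied.
Quorum: 50% of 827 = 413.50, rounded up to 414; 415 present. Satisfied.
Vote: requires a majority of all unit owners (827); a majority of 827 is 414, so 414 needed; 415 in favor. Satisfied.

Valid — all requirements satisfied.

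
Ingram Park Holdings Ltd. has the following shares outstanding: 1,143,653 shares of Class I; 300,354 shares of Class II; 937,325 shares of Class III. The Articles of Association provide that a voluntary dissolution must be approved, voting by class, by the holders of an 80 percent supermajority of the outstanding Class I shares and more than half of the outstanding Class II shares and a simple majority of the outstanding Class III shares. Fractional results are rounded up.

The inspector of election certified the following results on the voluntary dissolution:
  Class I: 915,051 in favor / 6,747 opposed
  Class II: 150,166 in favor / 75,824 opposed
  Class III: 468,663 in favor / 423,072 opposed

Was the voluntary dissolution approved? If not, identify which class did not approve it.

Not approved — the Class II shares did not give the required vote.

Class I: 4/5 of 1143653 = 914922.40, rounded up to 914923; 914,923 required, 915,051 in favor — approved.
Class II: a majority of 300354 is 150178; 150,178 required, 150,166 in favor — not approved.
Class III: a majority of 937325 is 468663; 468,663 required, 468,663 in favor — approved.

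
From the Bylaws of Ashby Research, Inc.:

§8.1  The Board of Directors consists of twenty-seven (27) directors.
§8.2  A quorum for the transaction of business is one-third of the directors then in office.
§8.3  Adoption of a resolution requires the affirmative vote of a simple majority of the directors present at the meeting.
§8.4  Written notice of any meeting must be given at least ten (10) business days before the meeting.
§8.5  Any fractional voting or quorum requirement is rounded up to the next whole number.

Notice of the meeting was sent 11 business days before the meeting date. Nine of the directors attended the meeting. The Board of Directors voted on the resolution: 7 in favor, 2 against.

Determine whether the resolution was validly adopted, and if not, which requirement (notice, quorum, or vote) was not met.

Notice: 11 business days given; 10 required (11 ≥ 10). Satisfied.
Quorum: 9 present; quorum is 9. Satisfied.
Vote: the resolution requires a majority of the directors present (9). A majority of 9 is 5, so 5 affirmative votes are needed; 7 voted in favor. Satisfied.

Valid — all requirements satisfied.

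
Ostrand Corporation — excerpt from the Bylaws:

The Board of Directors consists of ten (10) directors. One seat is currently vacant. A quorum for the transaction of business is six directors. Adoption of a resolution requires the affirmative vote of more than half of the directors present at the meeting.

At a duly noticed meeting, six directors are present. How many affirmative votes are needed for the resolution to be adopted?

The resolution requires a majority of the directors present (6).
A majority of 6 is 4.

4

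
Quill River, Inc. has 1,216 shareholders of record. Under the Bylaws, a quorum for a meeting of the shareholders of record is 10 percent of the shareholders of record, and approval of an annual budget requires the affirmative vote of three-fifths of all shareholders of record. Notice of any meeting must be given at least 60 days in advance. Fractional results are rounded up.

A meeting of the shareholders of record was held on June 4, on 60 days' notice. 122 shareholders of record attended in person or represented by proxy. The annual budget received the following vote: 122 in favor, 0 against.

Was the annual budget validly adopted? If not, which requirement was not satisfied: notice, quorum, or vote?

Notice: 60 days given; 60 required. Satisfied.
Quorum: 10% of 1,216 = 121.60, rounded up to 122; 122 present. Satisfied.
Vote: requires three-fifths of all shareholders of record (1,216); 3/5 of 1216 = 729.60, rounded up to 730, so 730 needed; 122 in favor. Not satisfied.

Invalid — vote requirement not satisfied.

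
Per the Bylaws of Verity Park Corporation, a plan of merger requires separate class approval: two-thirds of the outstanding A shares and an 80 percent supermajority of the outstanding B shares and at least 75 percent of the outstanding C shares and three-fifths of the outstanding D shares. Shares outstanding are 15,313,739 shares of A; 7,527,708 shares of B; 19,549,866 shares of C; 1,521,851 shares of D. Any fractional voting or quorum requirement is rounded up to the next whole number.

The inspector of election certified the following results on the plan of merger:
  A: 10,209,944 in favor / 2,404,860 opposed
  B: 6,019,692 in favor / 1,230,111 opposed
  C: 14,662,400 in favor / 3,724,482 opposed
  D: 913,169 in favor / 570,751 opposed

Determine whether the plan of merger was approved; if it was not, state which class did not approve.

Not approved — the B shares did not give the required vote.

A: 2/3 of 15313739 = 10209159.33, rounded up to 10209160; 10,209,160 required, 10,209,944 in favor — approved.
B: 4/5 of 7527708 = 6022166.40, rounded up to 6022167; 6,022,167 required, 6,019,692 in favor — not approved.
C: 3/4 of 19549866 = 14662399.50, rounded up to 14662400; 14,662,400 required, 14,662,400 in favor — approved.
D: 3/5 of 1521851 = 913110.60, rounded up to 913111; 913,111 required, 913,169 in favor — approved.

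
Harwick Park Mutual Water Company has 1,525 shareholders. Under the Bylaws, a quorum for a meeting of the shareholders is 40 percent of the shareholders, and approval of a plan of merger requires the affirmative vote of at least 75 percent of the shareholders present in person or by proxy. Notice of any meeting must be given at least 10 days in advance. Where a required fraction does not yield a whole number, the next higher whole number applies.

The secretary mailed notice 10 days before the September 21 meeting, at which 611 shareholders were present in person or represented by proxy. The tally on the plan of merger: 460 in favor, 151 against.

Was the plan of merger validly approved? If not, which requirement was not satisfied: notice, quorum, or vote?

Notice: 10 days given; 10 required. Satisfied.
Quorum: 40% of 1,525 = 610; 611 present. Satisfied.
Vote: requires three-fourths of those present (611); 3/4 of 611 = 458.25, rounded up to 459, so 459 needed; 460 in favor. Satisfied.

Valid — all requirements satisfied.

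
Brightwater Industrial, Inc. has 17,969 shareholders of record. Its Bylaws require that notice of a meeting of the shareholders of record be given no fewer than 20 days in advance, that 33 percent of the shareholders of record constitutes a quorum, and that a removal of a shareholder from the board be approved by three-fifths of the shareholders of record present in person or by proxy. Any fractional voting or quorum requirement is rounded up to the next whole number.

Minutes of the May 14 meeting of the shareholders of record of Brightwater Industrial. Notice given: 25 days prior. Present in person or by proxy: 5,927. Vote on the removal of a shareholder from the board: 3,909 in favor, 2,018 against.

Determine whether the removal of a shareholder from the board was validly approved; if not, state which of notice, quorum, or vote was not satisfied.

Notice: 25 days given; 20 required. Satisfied.
Quorum: 33% of 17,969 = 5,929.77, rounded up to 5,930; 5,927 present. Not satisfied.
Vote: requires three-fifths of those present (5,927); 3/5 of 5927 = 3556.20, rounded up to 3557, so 3,557 needed; 3,909 in favor. Satisfied.

Invalid — quorum requirement not satisfied.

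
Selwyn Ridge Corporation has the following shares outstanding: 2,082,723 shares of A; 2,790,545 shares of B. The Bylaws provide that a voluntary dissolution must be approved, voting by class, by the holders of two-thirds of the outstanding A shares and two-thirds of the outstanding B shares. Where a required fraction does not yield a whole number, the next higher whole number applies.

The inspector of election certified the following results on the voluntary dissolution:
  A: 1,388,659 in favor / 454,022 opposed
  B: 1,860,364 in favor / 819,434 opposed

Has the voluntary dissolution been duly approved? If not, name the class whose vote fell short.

A: 2/3 of 2082723 = 1388482; 1,388,482 required, 1,388,659 in favor — approved.
B: 2/3 of 2790545 = 1860363.33, rounded up to 1860364; 1,860,364 required, 1,860,364 in favor — approved.

Approved — every class gave the required vote.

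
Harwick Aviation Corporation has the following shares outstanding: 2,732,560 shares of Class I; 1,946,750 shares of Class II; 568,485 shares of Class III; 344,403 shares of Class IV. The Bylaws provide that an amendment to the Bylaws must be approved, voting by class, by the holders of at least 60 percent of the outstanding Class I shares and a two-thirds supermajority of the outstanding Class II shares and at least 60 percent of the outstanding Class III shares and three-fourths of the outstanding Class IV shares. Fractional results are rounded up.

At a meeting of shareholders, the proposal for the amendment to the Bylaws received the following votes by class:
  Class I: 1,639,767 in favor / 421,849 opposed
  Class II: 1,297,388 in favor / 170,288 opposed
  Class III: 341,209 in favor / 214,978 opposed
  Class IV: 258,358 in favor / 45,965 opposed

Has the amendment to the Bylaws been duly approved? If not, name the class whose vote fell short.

Class I: 3/5 of 2732560 = 1639536; 1,639,536 required, 1,639,767 in favor — approved.
Class II: 2/3 of 1946750 = 1297833.33, rounded up to 1297834; 1,297,834 required, 1,297,388 in favor — not approved.
Class III: 3/5 of 568485 = 341091; 341,091 required, 341,209 in favor — approved.
Class IV: 3/4 of 344403 = 258302.25, rounded up to 258303; 258,303 required, 258,358 in favor — approved.

Not approved — the Class II shares did not give the required vote.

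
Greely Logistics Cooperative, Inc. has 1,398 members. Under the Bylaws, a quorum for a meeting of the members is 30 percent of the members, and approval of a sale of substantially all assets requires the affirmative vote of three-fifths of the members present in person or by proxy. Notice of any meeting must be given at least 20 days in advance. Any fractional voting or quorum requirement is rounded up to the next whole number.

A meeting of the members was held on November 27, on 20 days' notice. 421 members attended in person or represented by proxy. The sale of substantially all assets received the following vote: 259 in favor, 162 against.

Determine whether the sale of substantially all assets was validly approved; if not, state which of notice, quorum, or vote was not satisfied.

Notice: 20 days given; 20 required. Satisfied.
Quorum: 30% of 1,398 = 419.40, rounded up to 420; 421 present. Satisfied.
Vote: requires three-fifths of those present (421); 3/5 of 421 = 252.60, rounded up to 253, so 253 needed; 259 in favor. Satisfied.

Valid — all requirements satisfied.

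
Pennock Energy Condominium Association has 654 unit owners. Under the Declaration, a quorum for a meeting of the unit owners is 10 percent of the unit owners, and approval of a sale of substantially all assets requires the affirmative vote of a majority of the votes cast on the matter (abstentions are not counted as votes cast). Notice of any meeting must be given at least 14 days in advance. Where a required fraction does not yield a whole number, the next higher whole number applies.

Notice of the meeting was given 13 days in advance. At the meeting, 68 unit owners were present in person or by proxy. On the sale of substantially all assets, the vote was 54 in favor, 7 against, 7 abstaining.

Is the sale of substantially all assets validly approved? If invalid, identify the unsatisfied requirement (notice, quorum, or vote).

Notice: 13 days given; 14 required. Not satisfied.
Quorum: 10% of 654 = 65.40, rounded up to 66; 68 present. Satisfied.
Vote: requires a majority of the votes cast (68 − 7 abstaining = 61); a majority of 61 is 31, so 31 needed; 54 in favor. Satisfied.

Invalid — notice requirement not satisfied.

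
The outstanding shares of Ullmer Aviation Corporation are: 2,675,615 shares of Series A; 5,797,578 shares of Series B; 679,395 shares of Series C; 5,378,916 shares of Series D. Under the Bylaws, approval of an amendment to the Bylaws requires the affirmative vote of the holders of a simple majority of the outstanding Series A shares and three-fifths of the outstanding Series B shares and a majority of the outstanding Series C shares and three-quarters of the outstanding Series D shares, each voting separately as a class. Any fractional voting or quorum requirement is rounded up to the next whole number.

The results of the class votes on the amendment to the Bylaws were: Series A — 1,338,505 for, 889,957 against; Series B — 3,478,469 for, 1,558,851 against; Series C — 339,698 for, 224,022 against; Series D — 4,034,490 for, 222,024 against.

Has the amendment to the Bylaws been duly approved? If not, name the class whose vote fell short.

Series A: a majority of 2675615 is 1337808; 1,337,808 required, 1,338,505 in favor — approved.
Series B: 3/5 of 5797578 = 3478546.80, rounded up to 3478547; 3,478,547 required, 3,478,469 in favor — not approved.
Series C: a majority of 679395 is 339698; 339,698 required, 339,698 in favor — approved.
Series D: 3/4 of 5378916 = 4034187; 4,034,187 required, 4,034,490 in favor — approved.

Not approved — the Series B shares did not give the required vote.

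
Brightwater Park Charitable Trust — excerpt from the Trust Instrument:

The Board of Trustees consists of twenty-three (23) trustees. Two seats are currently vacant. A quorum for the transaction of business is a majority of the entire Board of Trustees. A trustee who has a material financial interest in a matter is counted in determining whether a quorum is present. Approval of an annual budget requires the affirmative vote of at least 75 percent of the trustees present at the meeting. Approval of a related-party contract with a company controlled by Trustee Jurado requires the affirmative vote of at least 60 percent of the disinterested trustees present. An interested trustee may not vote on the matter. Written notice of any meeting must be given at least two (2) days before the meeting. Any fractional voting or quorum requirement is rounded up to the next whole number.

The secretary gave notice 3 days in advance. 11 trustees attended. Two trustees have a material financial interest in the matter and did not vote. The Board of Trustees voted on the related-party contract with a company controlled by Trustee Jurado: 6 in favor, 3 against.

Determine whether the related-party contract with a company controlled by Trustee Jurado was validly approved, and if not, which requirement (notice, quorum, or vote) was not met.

Notice: 3 days given; 2 required (3 ≥ 2). Satisfied.
Quorum: 11 present (interested trustees count toward quorum); quorum is 12. Not satisfied.
Vote: the related-party contract with a company controlled by Trustee Jurado requires three-fifths of the disinterested trustees present (11 − 2 = 9). 3/5 of 9 = 5.40, rounded up to 6, so 6 affirmative votes are needed; 6 voted in favor. Satisfied. (Moot — without a quorum no business can be validly transacted.)

Invalid — quorum requirement not satisfied.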